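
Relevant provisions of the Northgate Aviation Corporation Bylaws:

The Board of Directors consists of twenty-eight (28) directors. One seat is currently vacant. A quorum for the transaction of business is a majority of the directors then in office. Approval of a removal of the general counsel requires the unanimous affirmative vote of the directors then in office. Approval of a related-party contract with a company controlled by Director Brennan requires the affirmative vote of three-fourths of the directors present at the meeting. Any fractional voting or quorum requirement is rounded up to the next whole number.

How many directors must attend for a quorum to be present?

14

A majority of 27 is 14.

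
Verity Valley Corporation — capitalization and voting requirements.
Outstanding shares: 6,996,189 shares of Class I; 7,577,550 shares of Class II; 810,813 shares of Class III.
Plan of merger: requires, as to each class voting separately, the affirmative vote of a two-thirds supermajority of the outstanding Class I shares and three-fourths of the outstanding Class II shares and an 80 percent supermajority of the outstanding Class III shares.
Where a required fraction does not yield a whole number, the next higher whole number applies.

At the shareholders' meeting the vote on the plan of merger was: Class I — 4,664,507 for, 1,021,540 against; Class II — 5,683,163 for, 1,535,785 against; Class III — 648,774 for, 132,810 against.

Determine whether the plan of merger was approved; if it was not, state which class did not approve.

Approved — every class gave the required vote.

Class I: 2/3 of 6996189 = 4664126; 4,664,126 required, 4,664,507 in favor — approved.
Class II: 3/4 of 7577550 = 5683162.50, rounded up to 5683163; 5,683,163 required, 5,683,163 in favor — approved.
Class III: 4/5 of 810813 = 648650.40, rounded up to 648651; 648,651 required, 648,774 in favor — approved.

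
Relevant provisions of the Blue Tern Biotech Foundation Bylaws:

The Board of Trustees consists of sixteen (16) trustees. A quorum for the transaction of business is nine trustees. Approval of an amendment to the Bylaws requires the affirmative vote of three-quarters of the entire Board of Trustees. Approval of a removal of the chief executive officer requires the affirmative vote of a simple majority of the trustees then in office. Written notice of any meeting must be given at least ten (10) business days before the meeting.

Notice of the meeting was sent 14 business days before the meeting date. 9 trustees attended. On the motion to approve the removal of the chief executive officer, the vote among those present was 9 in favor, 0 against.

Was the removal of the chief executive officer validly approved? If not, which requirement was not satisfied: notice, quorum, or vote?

Notice: 14 business days given; 10 required (14 ≥ 10). Satisfied.
Quorum: 9 present; quorum is 9. Satisfied.
Vote: the removal of the chief executive officer requires a majority of the trustees then in office (16). A majority of 16 is 9, so 9 affirmative votes are needed; 9 voted in favor. Satisfied.

Valid — all requirements satisfied.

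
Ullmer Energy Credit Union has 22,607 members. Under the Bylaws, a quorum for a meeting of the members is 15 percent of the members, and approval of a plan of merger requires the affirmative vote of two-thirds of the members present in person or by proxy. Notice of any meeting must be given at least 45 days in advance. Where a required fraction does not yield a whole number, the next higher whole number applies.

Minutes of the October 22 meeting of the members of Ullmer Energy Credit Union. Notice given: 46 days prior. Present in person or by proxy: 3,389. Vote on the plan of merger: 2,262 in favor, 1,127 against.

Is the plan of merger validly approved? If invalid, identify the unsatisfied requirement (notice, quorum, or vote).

Notice: 46 days given; 45 required. Satisfied.
Quorum: 15% of 22,607 = 3,391.05, rounded up to 3,392; 3,389 present. Not satisfied.
Vote: requires two-thirds of those present (3,389); 2/3 of 3389 = 2259.33, rounded up to 2260, so 2,260 needed; 2,262 in favor. Satisfied.

Invalid — quorum requirement not satisfied.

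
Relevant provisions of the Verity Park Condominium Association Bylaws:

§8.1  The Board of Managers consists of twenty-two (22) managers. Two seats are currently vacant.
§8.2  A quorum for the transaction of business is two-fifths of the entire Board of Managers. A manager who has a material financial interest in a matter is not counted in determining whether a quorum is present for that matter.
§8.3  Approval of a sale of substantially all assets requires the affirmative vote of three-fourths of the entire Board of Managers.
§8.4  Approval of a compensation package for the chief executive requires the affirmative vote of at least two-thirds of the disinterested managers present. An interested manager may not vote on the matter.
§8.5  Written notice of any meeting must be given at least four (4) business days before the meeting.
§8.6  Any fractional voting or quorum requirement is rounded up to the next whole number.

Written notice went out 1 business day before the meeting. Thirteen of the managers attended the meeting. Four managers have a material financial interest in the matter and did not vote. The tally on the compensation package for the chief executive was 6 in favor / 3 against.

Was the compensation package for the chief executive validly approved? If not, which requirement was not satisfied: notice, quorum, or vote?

Invalid — notice requirement not satisfied.

Notice: 1 business day given; 4 required (1 < 4). Not satisfied.
Quorum: 13 present, but the 4 interested managers do not count, leaving 9. Quorum is 9. Satisfied.
Vote: the compensation package for the chief executive requires two-thirds of the disinterested managers present (13 − 4 = 9). 2/3 of 9 = 6, so 6 affirmative votes are needed; 6 voted in favor. Satisfied.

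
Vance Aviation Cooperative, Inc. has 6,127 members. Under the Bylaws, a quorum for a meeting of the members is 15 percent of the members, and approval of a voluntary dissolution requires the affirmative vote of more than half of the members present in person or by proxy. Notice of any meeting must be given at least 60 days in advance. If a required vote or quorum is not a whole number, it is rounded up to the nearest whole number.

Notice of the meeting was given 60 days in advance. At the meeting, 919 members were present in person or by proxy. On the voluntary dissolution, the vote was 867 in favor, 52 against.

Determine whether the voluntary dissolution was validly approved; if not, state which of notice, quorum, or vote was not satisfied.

Invalid — quorum requirement not satisfied.

Notice: 60 days given; 60 required. Satisfied.
Quorum: 15% of 6,127 = 919.05, rounded up to 920; 919 present. Not satisfied.
Vote: requires a majority of those present (919); a majority of 919 is 460, so 460 needed; 867 in favor. Satisfied.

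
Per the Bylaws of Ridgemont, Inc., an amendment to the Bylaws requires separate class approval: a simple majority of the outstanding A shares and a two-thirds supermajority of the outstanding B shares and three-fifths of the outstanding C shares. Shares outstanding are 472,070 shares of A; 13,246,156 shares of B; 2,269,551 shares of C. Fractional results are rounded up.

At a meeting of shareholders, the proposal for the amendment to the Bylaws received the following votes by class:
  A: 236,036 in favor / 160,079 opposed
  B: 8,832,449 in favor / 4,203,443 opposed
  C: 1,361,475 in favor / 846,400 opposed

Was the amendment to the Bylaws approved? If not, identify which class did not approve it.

Not approved — the C shares did not give the required vote.

A: a majority of 472070 is 236036; 236,036 required, 236,036 in favor — approved.
B: 2/3 of 13246156 = 8830770.67, rounded up to 8830771; 8,830,771 required, 8,832,449 in favor — approved.
C: 3/5 of 2269551 = 1361730.60, rounded up to 1361731; 1,361,731 required, 1,361,475 in favor — not approved.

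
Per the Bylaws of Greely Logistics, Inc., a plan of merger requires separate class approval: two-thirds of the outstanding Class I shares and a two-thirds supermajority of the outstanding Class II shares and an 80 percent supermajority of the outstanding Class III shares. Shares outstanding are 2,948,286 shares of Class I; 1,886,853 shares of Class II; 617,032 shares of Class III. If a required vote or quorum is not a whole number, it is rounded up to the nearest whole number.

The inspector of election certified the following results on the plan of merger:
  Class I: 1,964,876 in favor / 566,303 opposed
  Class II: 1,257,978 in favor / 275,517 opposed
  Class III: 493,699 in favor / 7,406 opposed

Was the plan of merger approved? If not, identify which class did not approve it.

Class I: 2/3 of 2948286 = 1965524; 1,965,524 required, 1,964,876 in favor — not approved.
Class II: 2/3 of 1886853 = 1257902; 1,257,902 required, 1,257,978 in favor — approved.
Class III: 4/5 of 617032 = 493625.60, rounded up to 493626; 493,626 required, 493,699 in favor — approved.

Not approved — the Class I shares did not give the required vote.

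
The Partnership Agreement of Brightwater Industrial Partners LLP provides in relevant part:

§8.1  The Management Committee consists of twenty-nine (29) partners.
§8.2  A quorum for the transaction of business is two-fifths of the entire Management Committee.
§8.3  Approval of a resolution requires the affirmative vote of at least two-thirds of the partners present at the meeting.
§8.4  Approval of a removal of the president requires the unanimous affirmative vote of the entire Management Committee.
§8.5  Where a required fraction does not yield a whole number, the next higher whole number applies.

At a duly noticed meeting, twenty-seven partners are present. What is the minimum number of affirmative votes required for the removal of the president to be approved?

The removal of the president requires the unanimous vote of the entire Management Committee (29).
Unanimous means all 29.
(Only 27 can vote, so the removal of the president cannot pass at this meeting, but the required vote is still 29.)

29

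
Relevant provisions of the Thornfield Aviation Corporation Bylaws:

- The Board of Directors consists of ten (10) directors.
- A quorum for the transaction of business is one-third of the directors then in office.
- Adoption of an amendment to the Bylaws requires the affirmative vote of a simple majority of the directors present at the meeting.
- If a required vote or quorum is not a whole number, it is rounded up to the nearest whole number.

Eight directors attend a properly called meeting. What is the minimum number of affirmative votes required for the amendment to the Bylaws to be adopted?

The amendment to the Bylaws requires a majority of the directors present (8).
A majority of 8 is 5.

5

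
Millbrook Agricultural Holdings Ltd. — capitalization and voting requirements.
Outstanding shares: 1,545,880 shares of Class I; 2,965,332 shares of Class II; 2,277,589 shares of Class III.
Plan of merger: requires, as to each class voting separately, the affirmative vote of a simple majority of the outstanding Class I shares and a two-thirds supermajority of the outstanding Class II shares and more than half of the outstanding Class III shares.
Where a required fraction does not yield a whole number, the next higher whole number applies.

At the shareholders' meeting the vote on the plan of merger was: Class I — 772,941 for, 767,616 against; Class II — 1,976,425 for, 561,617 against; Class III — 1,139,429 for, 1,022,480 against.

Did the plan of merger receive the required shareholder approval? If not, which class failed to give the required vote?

Not approved — the Class II shares did not give the required vote.

Class I: a majority of 1545880 is 772941; 772,941 required, 772,941 in favor — approved.
Class II: 2/3 of 2965332 = 1976888; 1,976,888 required, 1,976,425 in favor — not approved.
Class III: a majority of 2277589 is 1138795; 1,138,795 required, 1,139,429 in favor — approved.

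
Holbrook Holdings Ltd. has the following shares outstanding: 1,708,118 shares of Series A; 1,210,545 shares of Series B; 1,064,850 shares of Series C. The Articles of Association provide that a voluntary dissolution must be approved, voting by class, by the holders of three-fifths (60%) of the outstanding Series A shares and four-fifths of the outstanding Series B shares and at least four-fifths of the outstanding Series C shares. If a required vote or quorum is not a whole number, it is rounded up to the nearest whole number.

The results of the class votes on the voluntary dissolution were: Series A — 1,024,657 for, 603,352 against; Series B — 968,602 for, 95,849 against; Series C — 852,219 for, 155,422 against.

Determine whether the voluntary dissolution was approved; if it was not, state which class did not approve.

Not approved — the Series A shares did not give the required vote.

Series A: 3/5 of 1708118 = 1024870.80, rounded up to 1024871; 1,024,871 required, 1,024,657 in favor — not approved.
Series B: 4/5 of 1210545 = 968436; 968,436 required, 968,602 in favor — approved.
Series C: 4/5 of 1064850 = 851880; 851,880 required, 852,219 in favor — approved.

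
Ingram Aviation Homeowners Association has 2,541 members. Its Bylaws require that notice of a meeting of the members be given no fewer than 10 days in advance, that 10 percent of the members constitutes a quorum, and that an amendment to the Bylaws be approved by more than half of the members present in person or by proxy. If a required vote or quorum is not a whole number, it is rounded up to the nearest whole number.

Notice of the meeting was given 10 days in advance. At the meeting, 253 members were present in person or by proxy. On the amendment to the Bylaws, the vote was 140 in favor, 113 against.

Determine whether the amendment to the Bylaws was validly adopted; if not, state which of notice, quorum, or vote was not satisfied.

Notice: 10 days given; 10 required. Satisfied.
Quorum: 10% of 2,541 = 254.10, rounded up to 255; 253 present. Not satisfied.
Vote: requires a majority of those present (253); a majority of 253 is 127, so 127 needed; 140 in favor. Satisfied.

Invalid — quorum requirement not satisfied.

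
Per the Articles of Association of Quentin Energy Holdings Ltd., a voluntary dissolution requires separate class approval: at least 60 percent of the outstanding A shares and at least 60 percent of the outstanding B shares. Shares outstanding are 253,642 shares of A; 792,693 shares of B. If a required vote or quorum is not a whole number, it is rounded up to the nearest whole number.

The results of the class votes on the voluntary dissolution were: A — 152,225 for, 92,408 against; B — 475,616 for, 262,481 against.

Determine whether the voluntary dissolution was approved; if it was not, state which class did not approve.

Approved — every class gave the required vote.

A: 3/5 of 253642 = 152185.20, rounded up to 152186; 152,186 required, 152,225 in favor — approved.
B: 3/5 of 792693 = 475615.80, rounded up to 475616; 475,616 required, 475,616 in favor — approved.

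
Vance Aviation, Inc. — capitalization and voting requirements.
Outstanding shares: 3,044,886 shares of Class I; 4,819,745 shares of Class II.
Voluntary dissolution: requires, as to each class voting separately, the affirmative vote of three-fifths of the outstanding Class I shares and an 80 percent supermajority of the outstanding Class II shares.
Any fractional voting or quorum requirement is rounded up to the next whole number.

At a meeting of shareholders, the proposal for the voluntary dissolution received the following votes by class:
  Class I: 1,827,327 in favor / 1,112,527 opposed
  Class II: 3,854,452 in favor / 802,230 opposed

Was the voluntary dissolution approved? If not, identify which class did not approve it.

Not approved — the Class II shares did not give the required vote.

Class I: 3/5 of 3044886 = 1826931.60, rounded up to 1826932; 1,826,932 required, 1,827,327 in favor — approved.
Class II: 4/5 of 4819745 = 3855796; 3,855,796 required, 3,854,452 in favor — not approved.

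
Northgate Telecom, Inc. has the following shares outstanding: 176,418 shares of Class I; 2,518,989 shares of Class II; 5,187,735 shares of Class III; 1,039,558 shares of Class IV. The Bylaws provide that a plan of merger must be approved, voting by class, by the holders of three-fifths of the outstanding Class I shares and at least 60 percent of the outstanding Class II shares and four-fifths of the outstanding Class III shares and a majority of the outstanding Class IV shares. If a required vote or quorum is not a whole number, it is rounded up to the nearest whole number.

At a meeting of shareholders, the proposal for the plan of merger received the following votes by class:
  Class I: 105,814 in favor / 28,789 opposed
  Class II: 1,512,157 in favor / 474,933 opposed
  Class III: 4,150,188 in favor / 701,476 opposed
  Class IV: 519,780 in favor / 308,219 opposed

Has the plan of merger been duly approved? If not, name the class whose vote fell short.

Class I: 3/5 of 176418 = 105850.80, rounded up to 105851; 105,851 required, 105,814 in favor — not approved.
Class II: 3/5 of 2518989 = 1511393.40, rounded up to 1511394; 1,511,394 required, 1,512,157 in favor — approved.
Class III: 4/5 of 5187735 = 4150188; 4,150,188 required, 4,150,188 in favor — approved.
Class IV: a majority of 1039558 is 519780; 519,780 required, 519,780 in favor — approved.

Not approved — the Class I shares did not give the required vote.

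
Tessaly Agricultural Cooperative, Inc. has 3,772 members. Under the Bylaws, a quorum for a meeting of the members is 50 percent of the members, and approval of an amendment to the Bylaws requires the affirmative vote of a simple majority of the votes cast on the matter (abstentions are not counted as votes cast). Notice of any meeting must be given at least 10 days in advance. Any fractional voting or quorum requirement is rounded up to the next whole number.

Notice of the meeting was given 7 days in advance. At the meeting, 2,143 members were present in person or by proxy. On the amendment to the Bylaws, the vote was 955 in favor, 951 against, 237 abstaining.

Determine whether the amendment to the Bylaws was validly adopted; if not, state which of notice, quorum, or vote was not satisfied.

Invalid — notice requirement not satisfied.

Notice: 7 days given; 10 required. Not satisfied.
Quorum: 50% of 3,772 = 1,886; 2,143 present. Satisfied.
Vote: requires a majority of the votes cast (2,143 − 237 abstaining = 1,906); a majority of 1906 is 954, so 954 needed; 955 in favor. Satisfied.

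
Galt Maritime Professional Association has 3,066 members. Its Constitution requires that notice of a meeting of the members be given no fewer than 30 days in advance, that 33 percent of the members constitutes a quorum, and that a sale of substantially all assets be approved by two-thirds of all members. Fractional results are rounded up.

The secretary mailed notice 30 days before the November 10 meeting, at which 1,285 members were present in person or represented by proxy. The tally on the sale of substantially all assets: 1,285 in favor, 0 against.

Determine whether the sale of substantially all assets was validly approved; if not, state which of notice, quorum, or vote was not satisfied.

Invalid — vote requirement not satisfied.

Notice: 30 days given; 30 required. Satisfied.
Quorum: 33% of 3,066 = 1,011.78, rounded up to 1,012; 1,285 present. Satisfied.
Vote: requires two-thirds of all members (3,066); 2/3 of 3066 = 2044, so 2,044 needed; 1,285 in favor. Not satisfied.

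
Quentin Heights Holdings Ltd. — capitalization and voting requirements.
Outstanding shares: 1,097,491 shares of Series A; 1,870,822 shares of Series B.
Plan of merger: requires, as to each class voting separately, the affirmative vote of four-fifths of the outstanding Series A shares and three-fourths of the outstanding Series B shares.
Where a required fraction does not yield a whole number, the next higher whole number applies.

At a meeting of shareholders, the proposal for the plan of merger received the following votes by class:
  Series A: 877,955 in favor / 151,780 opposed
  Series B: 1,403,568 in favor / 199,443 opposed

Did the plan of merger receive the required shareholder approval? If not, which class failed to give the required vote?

Not approved — the Series A shares did not give the required vote.

Series A: 4/5 of 1097491 = 877992.80, rounded up to 877993; 877,993 required, 877,955 in favor — not approved.
Series B: 3/4 of 1870822 = 1403116.50, rounded up to 1403117; 1,403,117 required, 1,403,568 in favor — approved.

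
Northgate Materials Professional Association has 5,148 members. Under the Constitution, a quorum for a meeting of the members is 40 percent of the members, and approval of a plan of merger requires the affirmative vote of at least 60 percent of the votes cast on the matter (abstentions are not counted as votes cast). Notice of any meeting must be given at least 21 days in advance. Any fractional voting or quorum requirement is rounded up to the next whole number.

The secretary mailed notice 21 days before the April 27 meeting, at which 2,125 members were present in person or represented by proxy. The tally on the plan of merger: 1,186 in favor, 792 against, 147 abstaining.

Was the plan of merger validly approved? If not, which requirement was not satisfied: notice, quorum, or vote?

Invalid — vote requirement not satisfied.

Notice: 21 days given; 21 required. Satisfied.
Quorum: 40% of 5,148 = 2,059.20, rounded up to 2,060; 2,125 present. Satisfied.
Vote: requires three-fifths of the votes cast (2,125 − 147 abstaining = 1,978); 3/5 of 1978 = 1186.80, rounded up to 1187, so 1,187 needed; 1,186 in favor. Not satisfied.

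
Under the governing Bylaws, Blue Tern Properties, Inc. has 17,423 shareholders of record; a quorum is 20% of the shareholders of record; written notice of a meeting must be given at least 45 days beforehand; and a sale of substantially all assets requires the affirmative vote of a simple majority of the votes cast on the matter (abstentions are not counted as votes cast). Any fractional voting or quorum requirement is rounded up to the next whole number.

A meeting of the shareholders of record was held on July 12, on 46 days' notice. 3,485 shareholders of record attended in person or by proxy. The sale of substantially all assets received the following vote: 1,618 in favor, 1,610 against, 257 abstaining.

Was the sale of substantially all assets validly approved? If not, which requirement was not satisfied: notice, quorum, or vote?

Valid — all requirements satisfied.

Notice: 46 days given; 45 required. Satisfied.
Quorum: 20% of 17,423 = 3,484.60, rounded up to 3,485; 3,485 present. Satisfied.
Vote: requires a majority of the votes cast (3,485 − 257 abstaining = 3,228); a majority of 3228 is 1615, so 1,615 needed; 1,618 in favor. Satisfied.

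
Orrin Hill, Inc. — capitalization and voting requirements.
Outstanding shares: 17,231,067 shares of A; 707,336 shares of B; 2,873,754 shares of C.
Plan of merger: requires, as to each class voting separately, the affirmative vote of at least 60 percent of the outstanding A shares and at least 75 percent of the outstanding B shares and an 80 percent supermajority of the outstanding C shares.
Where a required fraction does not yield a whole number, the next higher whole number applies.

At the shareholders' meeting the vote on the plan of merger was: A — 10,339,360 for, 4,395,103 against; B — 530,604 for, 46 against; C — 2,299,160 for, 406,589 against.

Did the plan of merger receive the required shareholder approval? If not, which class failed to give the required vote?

A: 3/5 of 17231067 = 10338640.20, rounded up to 10338641; 10,338,641 required, 10,339,360 in favor — approved.
B: 3/4 of 707336 = 530502; 530,502 required, 530,604 in favor — approved.
C: 4/5 of 2873754 = 2299003.20, rounded up to 2299004; 2,299,004 required, 2,299,160 in favor — approved.

Approved — every class gave the required vote.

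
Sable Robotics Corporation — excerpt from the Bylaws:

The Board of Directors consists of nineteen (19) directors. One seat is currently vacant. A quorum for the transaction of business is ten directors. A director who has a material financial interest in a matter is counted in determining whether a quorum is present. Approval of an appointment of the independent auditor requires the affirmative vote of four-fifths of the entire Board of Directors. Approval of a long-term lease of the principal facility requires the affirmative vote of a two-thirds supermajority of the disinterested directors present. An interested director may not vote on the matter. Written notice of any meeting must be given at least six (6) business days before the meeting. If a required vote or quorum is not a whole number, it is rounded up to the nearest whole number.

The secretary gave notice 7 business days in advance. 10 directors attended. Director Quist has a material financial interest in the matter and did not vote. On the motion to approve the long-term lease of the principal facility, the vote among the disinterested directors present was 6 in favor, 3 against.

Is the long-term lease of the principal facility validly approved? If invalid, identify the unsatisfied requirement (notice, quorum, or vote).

Valid — all requirements satisfied.

Notice: 7 business days given; 6 required (7 ≥ 6). Satisfied.
Quorum: 10 present (interested directors count toward quorum); quorum is 10. Satisfied.
Vote: the long-term lease of the principal facility requires two-thirds of the disinterested directors present (10 − 1 = 9). 2/3 of 9 = 6, so 6 affirmative votes are needed; 6 voted in favor. Satisfied.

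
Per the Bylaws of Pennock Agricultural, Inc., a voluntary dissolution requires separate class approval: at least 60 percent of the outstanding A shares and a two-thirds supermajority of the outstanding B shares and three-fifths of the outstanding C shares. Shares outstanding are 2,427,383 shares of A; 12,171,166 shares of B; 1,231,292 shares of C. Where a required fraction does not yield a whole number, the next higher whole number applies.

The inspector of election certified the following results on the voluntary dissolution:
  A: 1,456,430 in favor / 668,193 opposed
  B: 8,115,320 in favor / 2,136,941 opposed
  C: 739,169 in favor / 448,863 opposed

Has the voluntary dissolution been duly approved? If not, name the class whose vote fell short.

Approved — every class gave the required vote.

A: 3/5 of 2427383 = 1456429.80, rounded up to 1456430; 1,456,430 required, 1,456,430 in favor — approved.
B: 2/3 of 12171166 = 8114110.67, rounded up to 8114111; 8,114,111 required, 8,115,320 in favor — approved.
C: 3/5 of 1231292 = 738775.20, rounded up to 738776; 738,776 required, 739,169 in favor — approved.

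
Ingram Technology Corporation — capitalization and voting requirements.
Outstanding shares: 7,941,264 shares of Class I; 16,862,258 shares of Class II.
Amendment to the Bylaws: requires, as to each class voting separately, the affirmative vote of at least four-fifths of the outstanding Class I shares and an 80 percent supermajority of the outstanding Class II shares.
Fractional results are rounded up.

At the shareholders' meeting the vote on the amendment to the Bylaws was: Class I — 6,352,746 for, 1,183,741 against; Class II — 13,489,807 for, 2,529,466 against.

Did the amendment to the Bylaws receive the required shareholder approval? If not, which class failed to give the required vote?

Class I: 4/5 of 7941264 = 6353011.20, rounded up to 6353012; 6,353,012 required, 6,352,746 in favor — not approved.
Class II: 4/5 of 16862258 = 13489806.40, rounded up to 13489807; 13,489,807 required, 13,489,807 in favor — approved.

Not approved — the Class I shares did not give the required vote.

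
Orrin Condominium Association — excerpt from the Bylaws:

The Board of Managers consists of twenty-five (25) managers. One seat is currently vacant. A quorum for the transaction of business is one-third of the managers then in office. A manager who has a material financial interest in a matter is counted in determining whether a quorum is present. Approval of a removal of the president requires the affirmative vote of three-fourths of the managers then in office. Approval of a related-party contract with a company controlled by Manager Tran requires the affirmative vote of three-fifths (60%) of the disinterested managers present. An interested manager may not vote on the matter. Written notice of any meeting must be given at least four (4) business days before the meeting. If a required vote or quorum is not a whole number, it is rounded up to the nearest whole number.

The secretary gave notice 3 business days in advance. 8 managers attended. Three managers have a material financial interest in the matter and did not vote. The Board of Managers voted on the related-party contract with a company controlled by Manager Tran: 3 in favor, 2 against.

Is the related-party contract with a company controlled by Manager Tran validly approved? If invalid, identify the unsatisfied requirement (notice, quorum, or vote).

Invalid — notice requirement not satisfied.

Notice: 3 business days given; 4 required (3 < 4). Not satisfied.
Quorum: 8 present (interested managers count toward quorum); quorum is 8. Satisfied.
Vote: the related-party contract with a company controlled by Manager Tran requires three-fifths of the disinterested managers present (8 − 3 = 5). 3/5 of 5 = 3, so 3 affirmative votes are needed; 3 voted in favor. Satisfied.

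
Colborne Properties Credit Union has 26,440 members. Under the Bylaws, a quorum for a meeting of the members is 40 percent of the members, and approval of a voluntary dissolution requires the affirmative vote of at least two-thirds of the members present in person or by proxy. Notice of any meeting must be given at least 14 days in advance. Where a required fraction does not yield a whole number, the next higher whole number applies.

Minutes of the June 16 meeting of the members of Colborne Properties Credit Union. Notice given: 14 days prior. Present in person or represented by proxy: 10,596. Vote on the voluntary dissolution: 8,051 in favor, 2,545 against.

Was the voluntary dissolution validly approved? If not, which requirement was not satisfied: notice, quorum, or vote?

Notice: 14 days given; 14 required. Satisfied.
Quorum: 40% of 26,440 = 10,576; 10,596 present. Satisfied.
Vote: requires two-thirds of those present (10,596); 2/3 of 10596 = 7064, so 7,064 needed; 8,051 in favor. Satisfied.

Valid — all requirements satisfied.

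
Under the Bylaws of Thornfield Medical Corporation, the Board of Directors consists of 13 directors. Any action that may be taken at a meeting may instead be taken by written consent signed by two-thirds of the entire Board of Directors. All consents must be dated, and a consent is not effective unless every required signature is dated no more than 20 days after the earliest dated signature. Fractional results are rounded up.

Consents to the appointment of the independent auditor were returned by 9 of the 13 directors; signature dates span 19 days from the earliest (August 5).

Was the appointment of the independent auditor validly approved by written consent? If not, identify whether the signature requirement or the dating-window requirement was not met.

Effective — both the signature and dating-window requirements are satisfied.

Signatures required: two-thirds of 13 — 2/3 of 13 = 8.67, rounded up to 9, so 9 needed; 9 signed. Sufficient.
Dating window: the latest signature is 19 days after the earliest; the limit is 20 days. Within the window.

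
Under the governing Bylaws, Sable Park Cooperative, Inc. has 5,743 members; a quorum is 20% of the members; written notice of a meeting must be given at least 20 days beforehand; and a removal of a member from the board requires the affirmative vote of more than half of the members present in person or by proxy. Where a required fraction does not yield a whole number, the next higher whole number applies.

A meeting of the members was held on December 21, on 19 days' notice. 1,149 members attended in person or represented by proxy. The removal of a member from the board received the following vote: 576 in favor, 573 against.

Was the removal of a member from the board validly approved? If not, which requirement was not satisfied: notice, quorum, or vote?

Invalid — notice requirement not satisfied.

Notice: 19 days given; 20 required. Not satisfied.
Quorum: 20% of 5,743 = 1,148.60, rounded up to 1,149; 1,149 present. Satisfied.
Vote: requires a majority of those present (1,149); a majority of 1149 is 575, so 575 needed; 576 in favor. Satisfied.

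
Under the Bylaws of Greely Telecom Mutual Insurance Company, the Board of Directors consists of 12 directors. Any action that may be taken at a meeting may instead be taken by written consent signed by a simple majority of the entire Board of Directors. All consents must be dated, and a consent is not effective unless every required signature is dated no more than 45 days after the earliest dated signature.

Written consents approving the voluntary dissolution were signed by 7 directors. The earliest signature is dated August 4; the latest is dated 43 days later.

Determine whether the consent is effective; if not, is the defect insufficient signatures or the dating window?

Effective — both the signature and dating-window requirements are satisfied.

Signatures required: a simple majority of 12 — a majority of 12 is 7, so 7 needed; 7 signed. Sufficient.
Dating window: the latest signature is 43 days after the earliest; the limit is 45 days. Within the window.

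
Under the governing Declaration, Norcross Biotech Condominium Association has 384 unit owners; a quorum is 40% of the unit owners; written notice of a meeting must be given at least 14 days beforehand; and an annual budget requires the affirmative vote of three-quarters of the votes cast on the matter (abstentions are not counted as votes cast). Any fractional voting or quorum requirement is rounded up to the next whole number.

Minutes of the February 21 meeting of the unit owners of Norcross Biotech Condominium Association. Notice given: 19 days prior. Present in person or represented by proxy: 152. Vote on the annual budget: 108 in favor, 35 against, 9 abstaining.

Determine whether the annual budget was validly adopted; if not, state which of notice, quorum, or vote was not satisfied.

Notice: 19 days given; 14 required. Satisfied.
Quorum: 40% of 384 = 153.60, rounded up to 154; 152 present. Not satisfied.
Vote: requires three-fourths of the votes cast (152 − 9 abstaining = 143); 3/4 of 143 = 107.25, rounded up to 108, so 108 needed; 108 in favor. Satisfied.

Invalid — quorum requirement not satisfied.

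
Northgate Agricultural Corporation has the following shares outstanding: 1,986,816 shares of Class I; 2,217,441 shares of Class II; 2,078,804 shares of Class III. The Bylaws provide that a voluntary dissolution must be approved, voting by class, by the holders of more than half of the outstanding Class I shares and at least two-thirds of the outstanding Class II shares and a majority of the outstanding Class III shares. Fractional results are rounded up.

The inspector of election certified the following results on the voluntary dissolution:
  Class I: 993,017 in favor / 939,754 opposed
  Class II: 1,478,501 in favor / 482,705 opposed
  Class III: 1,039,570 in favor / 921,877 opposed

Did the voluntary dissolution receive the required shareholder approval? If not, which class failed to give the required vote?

Not approved — the Class I shares did not give the required vote.

Class I: a majority of 1986816 is 993409; 993,409 required, 993,017 in favor — not approved.
Class II: 2/3 of 2217441 = 1478294; 1,478,294 required, 1,478,501 in favor — approved.
Class III: a majority of 2078804 is 1039403; 1,039,403 required, 1,039,570 in favor — approved.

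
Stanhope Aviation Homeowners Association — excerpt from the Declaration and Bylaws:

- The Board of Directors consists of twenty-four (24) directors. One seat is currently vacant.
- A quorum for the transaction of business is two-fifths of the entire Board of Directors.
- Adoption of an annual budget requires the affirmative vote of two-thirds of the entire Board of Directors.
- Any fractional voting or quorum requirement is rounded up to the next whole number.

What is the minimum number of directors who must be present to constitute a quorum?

2/5 of 24 = 9.60, rounded up to 10.

10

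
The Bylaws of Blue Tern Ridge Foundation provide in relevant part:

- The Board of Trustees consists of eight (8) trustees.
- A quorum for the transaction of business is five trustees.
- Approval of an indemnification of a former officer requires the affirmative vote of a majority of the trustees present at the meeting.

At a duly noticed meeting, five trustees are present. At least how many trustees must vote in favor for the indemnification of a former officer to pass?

The indemnification of a former officer requires a majority of the trustees present (5).
A majority of 5 is 3.

3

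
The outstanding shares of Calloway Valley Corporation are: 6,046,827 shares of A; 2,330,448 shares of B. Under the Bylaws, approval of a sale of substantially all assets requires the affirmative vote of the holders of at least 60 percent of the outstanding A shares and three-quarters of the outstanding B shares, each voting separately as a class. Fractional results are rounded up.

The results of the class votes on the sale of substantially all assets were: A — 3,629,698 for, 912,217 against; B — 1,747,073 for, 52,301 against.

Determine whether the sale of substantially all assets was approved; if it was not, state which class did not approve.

Not approved — the B shares did not give the required vote.

A: 3/5 of 6046827 = 3628096.20, rounded up to 3628097; 3,628,097 required, 3,629,698 in favor — approved.
B: 3/4 of 2330448 = 1747836; 1,747,836 required, 1,747,073 in favor — not approved.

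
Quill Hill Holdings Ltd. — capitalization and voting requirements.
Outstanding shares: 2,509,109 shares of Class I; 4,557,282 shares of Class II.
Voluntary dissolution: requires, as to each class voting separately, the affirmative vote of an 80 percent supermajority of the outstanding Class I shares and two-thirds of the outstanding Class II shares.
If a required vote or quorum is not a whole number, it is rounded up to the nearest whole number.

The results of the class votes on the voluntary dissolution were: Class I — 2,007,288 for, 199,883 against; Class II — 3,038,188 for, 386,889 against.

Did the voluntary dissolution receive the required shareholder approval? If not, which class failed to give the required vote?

Approved — every class gave the required vote.

Class I: 4/5 of 2509109 = 2007287.20, rounded up to 2007288; 2,007,288 required, 2,007,288 in favor — approved.
Class II: 2/3 of 4557282 = 3038188; 3,038,188 required, 3,038,188 in favor — approved.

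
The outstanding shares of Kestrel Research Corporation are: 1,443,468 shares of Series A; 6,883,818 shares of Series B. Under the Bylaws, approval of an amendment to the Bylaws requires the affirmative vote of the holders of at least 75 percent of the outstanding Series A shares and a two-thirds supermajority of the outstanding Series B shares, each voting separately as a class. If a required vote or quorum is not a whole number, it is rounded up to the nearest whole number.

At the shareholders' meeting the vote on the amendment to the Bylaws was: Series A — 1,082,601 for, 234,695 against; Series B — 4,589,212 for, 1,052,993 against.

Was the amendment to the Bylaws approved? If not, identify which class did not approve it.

Series A: 3/4 of 1443468 = 1082601; 1,082,601 required, 1,082,601 in favor — approved.
Series B: 2/3 of 6883818 = 4589212; 4,589,212 required, 4,589,212 in favor — approved.

Approved — every class gave the required vote.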